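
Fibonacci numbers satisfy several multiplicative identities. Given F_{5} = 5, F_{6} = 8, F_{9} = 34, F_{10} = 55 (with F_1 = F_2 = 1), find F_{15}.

610

By the addition formula F_{m+n} = F_m F_{n+1} + F_{m−1} F_n with m=6, n=9: F_{15} = 8·55 + 5·34 = 440 + 170 = 610.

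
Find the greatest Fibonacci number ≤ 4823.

4181

4181 ≤ 4823 < 6765, so the largest Fibonacci number not exceeding 4823 is 4181.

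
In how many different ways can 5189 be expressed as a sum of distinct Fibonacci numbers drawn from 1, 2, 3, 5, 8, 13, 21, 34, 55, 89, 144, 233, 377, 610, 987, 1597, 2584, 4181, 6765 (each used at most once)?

5189 = 4181+987+21 = 4181+987+13+8 = 4181+610+377+21 = 4181+987+13+5+3 = 4181+610+377+13+8 = … (33 more), for 38 in all.

38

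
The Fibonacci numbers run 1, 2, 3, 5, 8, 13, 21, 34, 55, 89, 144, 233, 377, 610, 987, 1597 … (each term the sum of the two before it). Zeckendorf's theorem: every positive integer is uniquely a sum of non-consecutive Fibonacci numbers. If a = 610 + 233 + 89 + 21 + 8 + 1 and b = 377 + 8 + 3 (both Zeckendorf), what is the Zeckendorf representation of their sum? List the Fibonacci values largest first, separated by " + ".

The two numbers are 962 and 388, so their sum is 1350.
1350 − 987 = 363
363 − 233 = 130
130 − 89 = 41
41 − 34 = 7
7 − 5 = 2
2 − 2 = 0

987 + 233 + 89 + 34 + 5 + 2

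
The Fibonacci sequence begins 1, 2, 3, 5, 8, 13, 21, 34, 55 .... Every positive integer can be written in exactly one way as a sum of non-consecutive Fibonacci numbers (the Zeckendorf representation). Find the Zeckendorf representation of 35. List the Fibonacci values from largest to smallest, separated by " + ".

34 + 1

Greedily peel off the largest Fibonacci term at each step:
subtract 34 from 35: 1 remains
subtract 1 from 1: 0 remains
So 35 = 34 + 1, with no two terms consecutive in the sequence.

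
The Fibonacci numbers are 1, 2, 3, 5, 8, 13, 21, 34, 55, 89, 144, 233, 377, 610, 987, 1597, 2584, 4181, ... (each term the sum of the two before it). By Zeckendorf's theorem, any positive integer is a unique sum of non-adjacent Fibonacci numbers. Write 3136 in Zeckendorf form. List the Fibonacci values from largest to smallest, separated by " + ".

2584 + 377 + 144 + 21 + 8 + 2

3136: greatest Fibonacci not exceeding it is 2584, leaving 552
552: greatest Fibonacci not exceeding it is 377, leaving 175
175: greatest Fibonacci not exceeding it is 144, leaving 31
31: greatest Fibonacci not exceeding it is 21, leaving 10
10: greatest Fibonacci not exceeding it is 8, leaving 2
2: greatest Fibonacci not exceeding it is 2, leaving 0
So 3136 = 2584 + 377 + 144 + 21 + 8 + 2, with no two terms consecutive in the sequence.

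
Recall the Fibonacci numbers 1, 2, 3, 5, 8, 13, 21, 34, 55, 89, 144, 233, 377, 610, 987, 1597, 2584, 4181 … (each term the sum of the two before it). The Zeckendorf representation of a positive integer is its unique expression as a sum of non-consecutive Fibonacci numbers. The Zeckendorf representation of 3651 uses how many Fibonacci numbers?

Greedy algorithm:
3651: greatest Fibonacci not exceeding it is 2584, leaving 1067
1067: greatest Fibonacci not exceeding it is 987, leaving 80
80: greatest Fibonacci not exceeding it is 55, leaving 25
25: greatest Fibonacci not exceeding it is 21, leaving 4
4: greatest Fibonacci not exceeding it is 3, leaving 1
1: greatest Fibonacci not exceeding it is 1, leaving 0
3651 = 2584 + 987 + 55 + 21 + 3 + 1, which has 6 terms.

6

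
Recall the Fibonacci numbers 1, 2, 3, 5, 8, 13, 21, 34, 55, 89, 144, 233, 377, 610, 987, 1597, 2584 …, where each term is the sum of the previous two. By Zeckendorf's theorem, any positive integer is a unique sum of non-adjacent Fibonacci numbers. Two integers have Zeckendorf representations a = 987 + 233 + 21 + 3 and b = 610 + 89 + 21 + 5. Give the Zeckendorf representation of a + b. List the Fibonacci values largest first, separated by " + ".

The two numbers are 1244 and 725, so their sum is 1969.
Repeatedly subtract the largest Fibonacci number that fits:
largest Fibonacci ≤ 1969 is 1597; 1969 − 1597 = 372
largest Fibonacci ≤ 372 is 233; 372 − 233 = 139
largest Fibonacci ≤ 139 is 89; 139 − 89 = 50
largest Fibonacci ≤ 50 is 34; 50 − 34 = 16
largest Fibonacci ≤ 16 is 13; 16 − 13 = 3
largest Fibonacci ≤ 3 is 3; 3 − 3 = 0

1597 + 233 + 89 + 34 + 13 + 3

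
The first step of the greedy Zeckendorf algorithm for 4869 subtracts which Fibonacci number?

4181

4181 ≤ 4869 < 6765, so the largest Fibonacci number not exceeding 4869 is 4181.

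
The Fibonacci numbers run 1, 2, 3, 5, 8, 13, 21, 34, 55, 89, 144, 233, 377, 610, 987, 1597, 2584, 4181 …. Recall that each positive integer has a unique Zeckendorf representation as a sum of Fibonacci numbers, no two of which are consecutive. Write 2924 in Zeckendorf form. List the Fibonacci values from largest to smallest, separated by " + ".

Greedily peel off the largest Fibonacci term at each step:
2584 ≤ 2924 < 4181, so take 2584; remainder 340
233 ≤ 340 < 377, so take 233; remainder 107
89 ≤ 107 < 144, so take 89; remainder 18
13 ≤ 18 < 21, so take 13; remainder 5
5 ≤ 5 < 8, so take 5; remainder 0
So 2924 = 2584 + 233 + 89 + 13 + 5, with no two terms consecutive in the sequence.

2584 + 233 + 89 + 13 + 5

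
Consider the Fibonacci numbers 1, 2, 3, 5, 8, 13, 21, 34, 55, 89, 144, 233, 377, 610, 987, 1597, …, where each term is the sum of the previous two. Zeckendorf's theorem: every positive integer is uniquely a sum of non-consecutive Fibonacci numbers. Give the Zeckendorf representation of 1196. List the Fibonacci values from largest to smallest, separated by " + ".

987 + 144 + 55 + 8 + 2

take 987 (≤ 1196); 1196 − 987 = 209
take 144 (≤ 209); 209 − 144 = 65
take 55 (≤ 65); 65 − 55 = 10
take 8 (≤ 10); 10 − 8 = 2
take 2 (≤ 2); 2 − 2 = 0
So 1196 = 987 + 144 + 55 + 8 + 2, with no two terms consecutive in the sequence.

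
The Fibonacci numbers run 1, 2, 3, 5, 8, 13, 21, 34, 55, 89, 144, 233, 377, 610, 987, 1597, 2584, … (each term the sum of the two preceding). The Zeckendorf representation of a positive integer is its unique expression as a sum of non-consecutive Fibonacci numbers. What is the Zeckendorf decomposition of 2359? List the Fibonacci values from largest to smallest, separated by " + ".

1597 + 610 + 144 + 8

Repeatedly subtract the largest Fibonacci number that fits:
2359: greatest Fibonacci not exceeding it is 1597, leaving 762
762: greatest Fibonacci not exceeding it is 610, leaving 152
152: greatest Fibonacci not exceeding it is 144, leaving 8
8: greatest Fibonacci not exceeding it is 8, leaving 0
So 2359 = 1597 + 610 + 144 + 8, with no two terms consecutive in the sequence.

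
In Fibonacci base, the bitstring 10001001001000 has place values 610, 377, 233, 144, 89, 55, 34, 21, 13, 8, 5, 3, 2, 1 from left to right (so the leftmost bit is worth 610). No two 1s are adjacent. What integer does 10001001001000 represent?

Summing the place values of the 1 bits: 610 + 89 + 21 + 5 = 725.

725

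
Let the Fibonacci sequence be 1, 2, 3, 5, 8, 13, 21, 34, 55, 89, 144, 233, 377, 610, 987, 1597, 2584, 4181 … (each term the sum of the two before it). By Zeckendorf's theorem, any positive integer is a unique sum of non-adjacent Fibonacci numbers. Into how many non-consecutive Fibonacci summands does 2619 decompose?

take 2584 (≤ 2619); 2619 − 2584 = 35
take 34 (≤ 35); 35 − 34 = 1
take 1 (≤ 1); 1 − 1 = 0
2619 = 2584 + 34 + 1, which has 3 terms.

3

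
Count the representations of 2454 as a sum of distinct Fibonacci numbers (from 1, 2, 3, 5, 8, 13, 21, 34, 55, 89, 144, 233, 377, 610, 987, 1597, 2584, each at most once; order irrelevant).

2454 = 1597+610+233+13+1 = 1597+610+233+8+5+1 = 1597+610+144+89+13+1 = 1597+610+233+8+3+2+1 = 1597+610+144+89+8+5+1 = … (22 more), for 27 in all.

27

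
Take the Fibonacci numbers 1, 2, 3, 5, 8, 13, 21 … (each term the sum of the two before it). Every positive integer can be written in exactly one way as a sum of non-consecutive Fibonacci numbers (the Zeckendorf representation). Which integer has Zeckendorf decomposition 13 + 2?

15

13 + 2 = 15.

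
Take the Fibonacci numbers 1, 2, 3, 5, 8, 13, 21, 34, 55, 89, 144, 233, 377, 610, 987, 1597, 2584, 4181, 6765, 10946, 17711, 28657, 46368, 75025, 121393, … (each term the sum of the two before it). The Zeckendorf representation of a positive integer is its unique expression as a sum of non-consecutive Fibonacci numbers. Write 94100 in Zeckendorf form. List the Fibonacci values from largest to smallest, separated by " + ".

subtract 75025 from 94100: 19075 remains
subtract 17711 from 19075: 1364 remains
subtract 987 from 1364: 377 remains
subtract 377 from 377: 0 remains
So 94100 = 75025 + 17711 + 987 + 377, with no two terms consecutive in the sequence.

75025 + 17711 + 987 + 377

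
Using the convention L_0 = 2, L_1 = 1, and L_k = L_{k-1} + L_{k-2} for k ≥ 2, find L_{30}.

1860498

Iterating the recurrence up to L_{26} = 271443 and L_{25} = 167761:
L_{27} = L_{26} + L_{25} = 271443 + 167761 = 439204
L_{28} = L_{27} + L_{26} = 439204 + 271443 = 710647
L_{29} = L_{28} + L_{27} = 710647 + 439204 = 1149851
L_{30} = L_{29} + L_{28} = 1149851 + 710647 = 1860498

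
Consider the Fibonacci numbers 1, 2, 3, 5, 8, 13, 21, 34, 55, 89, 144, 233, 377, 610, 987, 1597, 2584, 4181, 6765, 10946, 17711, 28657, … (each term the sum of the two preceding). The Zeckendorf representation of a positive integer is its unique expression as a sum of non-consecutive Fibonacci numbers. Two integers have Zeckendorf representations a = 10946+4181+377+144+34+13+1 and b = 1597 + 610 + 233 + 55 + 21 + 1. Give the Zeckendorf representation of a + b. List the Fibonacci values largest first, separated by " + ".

17711 + 377 + 89 + 34 + 2

The two numbers are 15696 and 2517, so their sum is 18213.
take 17711 (≤ 18213); 18213 − 17711 = 502
take 377 (≤ 502); 502 − 377 = 125
take 89 (≤ 125); 125 − 89 = 36
take 34 (≤ 36); 36 − 34 = 2
take 2 (≤ 2); 2 − 2 = 0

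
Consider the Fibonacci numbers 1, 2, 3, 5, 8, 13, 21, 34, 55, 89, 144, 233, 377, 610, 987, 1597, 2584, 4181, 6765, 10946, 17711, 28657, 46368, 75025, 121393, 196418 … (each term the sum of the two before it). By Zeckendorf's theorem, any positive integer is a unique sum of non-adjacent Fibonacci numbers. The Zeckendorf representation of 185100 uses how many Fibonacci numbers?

7

Greedy algorithm:
121393 ≤ 185100 < 196418, so take 121393; remainder 63707
46368 ≤ 63707 < 75025, so take 46368; remainder 17339
10946 ≤ 17339 < 17711, so take 10946; remainder 6393
4181 ≤ 6393 < 6765, so take 4181; remainder 2212
1597 ≤ 2212 < 2584, so take 1597; remainder 615
610 ≤ 615 < 987, so take 610; remainder 5
5 ≤ 5 < 8, so take 5; remainder 0
185100 = 121393 + 46368 + 10946 + 4181 + 1597 + 610 + 5, which has 7 terms.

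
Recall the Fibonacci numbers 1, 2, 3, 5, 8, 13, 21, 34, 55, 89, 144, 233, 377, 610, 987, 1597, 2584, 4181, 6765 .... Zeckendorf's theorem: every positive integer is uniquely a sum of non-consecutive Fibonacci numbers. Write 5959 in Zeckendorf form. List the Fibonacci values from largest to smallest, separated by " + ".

5959: greatest Fibonacci not exceeding it is 4181, leaving 1778
1778: greatest Fibonacci not exceeding it is 1597, leaving 181
181: greatest Fibonacci not exceeding it is 144, leaving 37
37: greatest Fibonacci not exceeding it is 34, leaving 3
3: greatest Fibonacci not exceeding it is 3, leaving 0
So 5959 = 4181 + 1597 + 144 + 34 + 3, with no two terms consecutive in the sequence.

4181 + 1597 + 144 + 34 + 3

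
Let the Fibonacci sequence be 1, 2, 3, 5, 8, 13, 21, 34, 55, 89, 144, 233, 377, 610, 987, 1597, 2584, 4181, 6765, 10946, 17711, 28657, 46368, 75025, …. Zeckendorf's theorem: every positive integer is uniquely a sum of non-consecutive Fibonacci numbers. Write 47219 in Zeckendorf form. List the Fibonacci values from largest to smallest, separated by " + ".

47219 − 46368 = 851
851 − 610 = 241
241 − 233 = 8
8 − 8 = 0
So 47219 = 46368 + 610 + 233 + 8, with no two terms consecutive in the sequence.

46368 + 610 + 233 + 8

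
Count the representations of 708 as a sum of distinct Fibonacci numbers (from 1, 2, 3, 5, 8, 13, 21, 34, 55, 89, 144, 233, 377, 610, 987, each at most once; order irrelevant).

16

Each representation comes from the Zeckendorf form by replacing some F_k with F_{k−1} + F_{k−2} where possible.
708 = 610+89+8+1 = 610+89+5+3+1 = 610+55+34+8+1 = … (13 more), for 16 in all.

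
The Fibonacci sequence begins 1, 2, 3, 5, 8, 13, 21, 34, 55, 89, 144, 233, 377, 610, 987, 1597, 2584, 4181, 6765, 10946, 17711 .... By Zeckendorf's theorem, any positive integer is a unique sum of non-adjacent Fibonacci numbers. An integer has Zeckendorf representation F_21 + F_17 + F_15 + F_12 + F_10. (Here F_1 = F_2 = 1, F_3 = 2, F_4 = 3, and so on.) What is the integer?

F_21 + F_17 + F_15 + F_12 + F_10 = 10946 + 1597 + 610 + 144 + 55 = 13352.

13352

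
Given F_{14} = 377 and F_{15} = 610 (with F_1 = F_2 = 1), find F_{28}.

317811

By the doubling identity F_{2k} = F_k(2F_{k+1} − F_k): F_{28} = 377·(2·610 − 377) = 377·843 = 317811.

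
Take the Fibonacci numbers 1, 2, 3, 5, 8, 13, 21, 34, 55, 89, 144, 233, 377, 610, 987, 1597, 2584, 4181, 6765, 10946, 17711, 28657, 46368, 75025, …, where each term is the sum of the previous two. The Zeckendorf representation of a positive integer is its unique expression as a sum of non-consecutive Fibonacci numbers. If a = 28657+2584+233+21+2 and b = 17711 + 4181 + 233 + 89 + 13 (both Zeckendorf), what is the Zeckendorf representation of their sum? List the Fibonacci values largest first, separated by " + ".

The two numbers are 31497 and 22227, so their sum is 53724.
Greedy algorithm:
largest Fibonacci ≤ 53724 is 46368; 53724 − 46368 = 7356
largest Fibonacci ≤ 7356 is 6765; 7356 − 6765 = 591
largest Fibonacci ≤ 591 is 377; 591 − 377 = 214
largest Fibonacci ≤ 214 is 144; 214 − 144 = 70
largest Fibonacci ≤ 70 is 55; 70 − 55 = 15
largest Fibonacci ≤ 15 is 13; 15 − 13 = 2
largest Fibonacci ≤ 2 is 2; 2 − 2 = 0

46368 + 6765 + 377 + 144 + 55 + 13 + 2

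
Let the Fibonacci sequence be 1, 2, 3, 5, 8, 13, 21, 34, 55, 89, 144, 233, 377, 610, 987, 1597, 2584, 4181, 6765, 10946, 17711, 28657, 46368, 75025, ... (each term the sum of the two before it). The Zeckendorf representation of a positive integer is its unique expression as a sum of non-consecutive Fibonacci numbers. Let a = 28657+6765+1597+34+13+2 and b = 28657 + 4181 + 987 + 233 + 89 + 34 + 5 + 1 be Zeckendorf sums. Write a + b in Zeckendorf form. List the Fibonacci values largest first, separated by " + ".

46368 + 17711 + 6765 + 377 + 34

The two numbers are 37068 and 34187, so their sum is 71255.
Greedy algorithm:
71255 − 46368 = 24887
24887 − 17711 = 7176
7176 − 6765 = 411
411 − 377 = 34
34 − 34 = 0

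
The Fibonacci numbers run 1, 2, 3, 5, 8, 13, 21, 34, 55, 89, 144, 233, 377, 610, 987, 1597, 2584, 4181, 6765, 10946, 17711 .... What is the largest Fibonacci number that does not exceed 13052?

10946

10946 ≤ 13052 < 17711, so the largest Fibonacci number not exceeding 13052 is 10946.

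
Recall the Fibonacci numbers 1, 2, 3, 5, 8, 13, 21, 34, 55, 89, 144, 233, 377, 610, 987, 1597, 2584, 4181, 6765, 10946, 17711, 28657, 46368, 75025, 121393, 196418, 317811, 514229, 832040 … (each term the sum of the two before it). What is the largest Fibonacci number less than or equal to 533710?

514229

514229 ≤ 533710 < 832040, so the largest Fibonacci number not exceeding 533710 is 514229.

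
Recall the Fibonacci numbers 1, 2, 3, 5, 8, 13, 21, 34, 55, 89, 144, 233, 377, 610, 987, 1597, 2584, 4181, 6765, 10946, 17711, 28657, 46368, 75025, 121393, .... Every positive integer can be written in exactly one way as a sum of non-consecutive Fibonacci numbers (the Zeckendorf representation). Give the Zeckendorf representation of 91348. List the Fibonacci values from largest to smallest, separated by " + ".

75025 + 10946 + 4181 + 987 + 144 + 55 + 8 + 2

Greedy algorithm:
91348: greatest Fibonacci not exceeding it is 75025, leaving 16323
16323: greatest Fibonacci not exceeding it is 10946, leaving 5377
5377: greatest Fibonacci not exceeding it is 4181, leaving 1196
1196: greatest Fibonacci not exceeding it is 987, leaving 209
209: greatest Fibonacci not exceeding it is 144, leaving 65
65: greatest Fibonacci not exceeding it is 55, leaving 10
10: greatest Fibonacci not exceeding it is 8, leaving 2
2: greatest Fibonacci not exceeding it is 2, leaving 0
So 91348 = 75025 + 10946 + 4181 + 987 + 144 + 55 + 8 + 2, with no two terms consecutive in the sequence.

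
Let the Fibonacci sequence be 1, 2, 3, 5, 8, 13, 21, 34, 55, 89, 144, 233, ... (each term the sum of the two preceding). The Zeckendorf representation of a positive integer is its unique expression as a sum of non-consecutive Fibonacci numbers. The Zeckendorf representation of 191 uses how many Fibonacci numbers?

3

Repeatedly subtract the largest Fibonacci number that fits:
144 ≤ 191 < 233, so take 144; remainder 47
34 ≤ 47 < 55, so take 34; remainder 13
13 ≤ 13 < 21, so take 13; remainder 0
191 = 144 + 34 + 13, which has 3 terms.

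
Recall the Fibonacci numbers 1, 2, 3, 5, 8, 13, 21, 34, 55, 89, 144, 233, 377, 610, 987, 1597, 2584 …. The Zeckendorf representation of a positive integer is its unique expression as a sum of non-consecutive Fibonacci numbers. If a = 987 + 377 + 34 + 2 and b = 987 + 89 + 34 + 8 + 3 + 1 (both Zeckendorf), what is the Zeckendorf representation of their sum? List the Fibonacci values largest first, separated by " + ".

1597 + 610 + 233 + 55 + 21 + 5 + 1

The two numbers are 1400 and 1122, so their sum is 2522.
Repeatedly subtract the largest Fibonacci number that fits:
2522 − 1597 = 925
925 − 610 = 315
315 − 233 = 82
82 − 55 = 27
27 − 21 = 6
6 − 5 = 1
1 − 1 = 0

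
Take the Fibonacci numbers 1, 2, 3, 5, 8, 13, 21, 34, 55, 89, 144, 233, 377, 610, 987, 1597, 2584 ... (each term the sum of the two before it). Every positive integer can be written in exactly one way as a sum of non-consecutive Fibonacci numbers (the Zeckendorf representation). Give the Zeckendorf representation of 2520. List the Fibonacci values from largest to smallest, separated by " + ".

Repeatedly subtract the largest Fibonacci number that fits:
subtract 1597 from 2520: 923 remains
subtract 610 from 923: 313 remains
subtract 233 from 313: 80 remains
subtract 55 from 80: 25 remains
subtract 21 from 25: 4 remains
subtract 3 from 4: 1 remains
subtract 1 from 1: 0 remains
So 2520 = 1597 + 610 + 233 + 55 + 21 + 3 + 1, with no two terms consecutive in the sequence.

1597 + 610 + 233 + 55 + 21 + 3 + 1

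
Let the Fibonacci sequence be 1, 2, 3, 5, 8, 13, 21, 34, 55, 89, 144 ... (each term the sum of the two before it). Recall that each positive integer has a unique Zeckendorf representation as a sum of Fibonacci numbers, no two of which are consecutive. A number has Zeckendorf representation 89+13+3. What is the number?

89+13+3 = 105.

105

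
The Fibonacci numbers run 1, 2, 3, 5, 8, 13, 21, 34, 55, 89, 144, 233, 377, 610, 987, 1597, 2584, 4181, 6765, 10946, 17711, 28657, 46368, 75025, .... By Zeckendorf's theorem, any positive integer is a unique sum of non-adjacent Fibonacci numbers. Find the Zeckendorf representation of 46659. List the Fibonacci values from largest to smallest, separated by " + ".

largest Fibonacci ≤ 46659 is 46368; 46659 − 46368 = 291
largest Fibonacci ≤ 291 is 233; 291 − 233 = 58
largest Fibonacci ≤ 58 is 55; 58 − 55 = 3
largest Fibonacci ≤ 3 is 3; 3 − 3 = 0
So 46659 = 46368 + 233 + 55 + 3, with no two terms consecutive in the sequence.

46368 + 233 + 55 + 3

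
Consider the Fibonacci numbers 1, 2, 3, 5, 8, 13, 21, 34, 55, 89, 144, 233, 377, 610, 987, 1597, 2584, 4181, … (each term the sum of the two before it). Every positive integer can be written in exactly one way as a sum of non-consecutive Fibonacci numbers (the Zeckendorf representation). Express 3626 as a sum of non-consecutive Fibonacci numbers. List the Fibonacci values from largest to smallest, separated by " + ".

Repeatedly subtract the largest Fibonacci number that fits:
take 2584 (≤ 3626); 3626 − 2584 = 1042
take 987 (≤ 1042); 1042 − 987 = 55
take 55 (≤ 55); 55 − 55 = 0
So 3626 = 2584 + 987 + 55, with no two terms consecutive in the sequence.

2584 + 987 + 55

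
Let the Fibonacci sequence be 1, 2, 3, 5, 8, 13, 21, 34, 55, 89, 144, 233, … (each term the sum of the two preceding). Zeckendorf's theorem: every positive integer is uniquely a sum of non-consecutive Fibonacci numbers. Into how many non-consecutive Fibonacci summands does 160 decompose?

Repeatedly subtract the largest Fibonacci number that fits:
subtract 144 from 160: 16 remains
subtract 13 from 16: 3 remains
subtract 3 from 3: 0 remains
160 = 144 + 13 + 3, which has 3 terms.

3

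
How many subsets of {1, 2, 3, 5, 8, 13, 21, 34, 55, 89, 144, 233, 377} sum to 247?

11

Starting from the Zeckendorf form and repeatedly splitting a term F_k into F_{k−1} + F_{k−2} (when neither is already used) reaches every representation.
247 = 233+13+1 = 233+8+5+1 = 144+89+13+1 = 233+8+3+2+1 = 144+89+8+5+1 = … (6 more), for 11 in all.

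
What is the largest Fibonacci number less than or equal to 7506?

6765

6765 ≤ 7506 < 10946, so the largest Fibonacci number not exceeding 7506 is 6765.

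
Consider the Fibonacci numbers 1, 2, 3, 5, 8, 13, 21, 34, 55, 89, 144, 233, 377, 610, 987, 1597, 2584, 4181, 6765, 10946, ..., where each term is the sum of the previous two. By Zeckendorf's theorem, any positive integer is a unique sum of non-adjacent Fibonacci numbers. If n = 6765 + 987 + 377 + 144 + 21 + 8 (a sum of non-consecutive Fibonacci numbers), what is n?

6765 + 987 + 377 + 144 + 21 + 8 = 8302.

8302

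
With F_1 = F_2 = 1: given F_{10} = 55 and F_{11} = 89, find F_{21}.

10946

By F_{2k+1} = F_k² + F_{k+1}²: F_{21} = 55² + 89² = 3025 + 7921 = 10946.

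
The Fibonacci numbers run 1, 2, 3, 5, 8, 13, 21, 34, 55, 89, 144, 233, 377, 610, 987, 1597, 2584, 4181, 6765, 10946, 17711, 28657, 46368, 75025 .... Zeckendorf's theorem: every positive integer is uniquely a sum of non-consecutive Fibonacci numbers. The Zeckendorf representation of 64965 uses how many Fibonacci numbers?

64965 − 46368 = 18597
18597 − 17711 = 886
886 − 610 = 276
276 − 233 = 43
43 − 34 = 9
9 − 8 = 1
1 − 1 = 0
64965 = 46368 + 17711 + 610 + 233 + 34 + 8 + 1, which has 7 terms.

7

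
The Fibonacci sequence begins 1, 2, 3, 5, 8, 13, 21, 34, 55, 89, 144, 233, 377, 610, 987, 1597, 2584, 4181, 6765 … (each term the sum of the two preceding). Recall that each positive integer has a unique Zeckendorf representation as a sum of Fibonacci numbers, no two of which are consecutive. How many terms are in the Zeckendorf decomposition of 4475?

5

Greedy algorithm:
4181 ≤ 4475 < 6765, so take 4181; remainder 294
233 ≤ 294 < 377, so take 233; remainder 61
55 ≤ 61 < 89, so take 55; remainder 6
5 ≤ 6 < 8, so take 5; remainder 1
1 ≤ 1 < 2, so take 1; remainder 0
4475 = 4181 + 233 + 55 + 5 + 1, which has 5 terms.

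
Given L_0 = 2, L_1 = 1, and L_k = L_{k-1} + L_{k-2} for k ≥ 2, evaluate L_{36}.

Iterating the recurrence up to L_{28} = 710647 and L_{27} = 439204:
L_{29} = L_{28} + L_{27} = 710647 + 439204 = 1149851
L_{30} = L_{29} + L_{28} = 1149851 + 710647 = 1860498
L_{31} = L_{30} + L_{29} = 1860498 + 1149851 = 3010349
L_{32} = L_{31} + L_{30} = 3010349 + 1860498 = 4870847
L_{33} = L_{32} + L_{31} = 4870847 + 3010349 = 7881196
L_{34} = L_{33} + L_{32} = 7881196 + 4870847 = 12752043
L_{35} = L_{34} + L_{33} = 12752043 + 7881196 = 20633239
L_{36} = L_{35} + L_{34} = 20633239 + 12752043 = 33385282

33385282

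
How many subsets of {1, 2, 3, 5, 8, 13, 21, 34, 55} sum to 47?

Each representation comes from the Zeckendorf form by replacing some F_k with F_{k−1} + F_{k−2} where possible.
47 = 34+13 = 34+8+5 = 34+8+3+2 = … (2 more), for 5 in all.

5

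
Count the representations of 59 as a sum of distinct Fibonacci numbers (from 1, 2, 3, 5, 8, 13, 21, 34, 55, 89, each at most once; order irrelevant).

3

Starting from the Zeckendorf form and repeatedly splitting a term F_k into F_{k−1} + F_{k−2} (when neither is already used) reaches every representation.
59 = 55+3+1 = 34+21+3+1 = 34+13+8+3+1 — 3 representations.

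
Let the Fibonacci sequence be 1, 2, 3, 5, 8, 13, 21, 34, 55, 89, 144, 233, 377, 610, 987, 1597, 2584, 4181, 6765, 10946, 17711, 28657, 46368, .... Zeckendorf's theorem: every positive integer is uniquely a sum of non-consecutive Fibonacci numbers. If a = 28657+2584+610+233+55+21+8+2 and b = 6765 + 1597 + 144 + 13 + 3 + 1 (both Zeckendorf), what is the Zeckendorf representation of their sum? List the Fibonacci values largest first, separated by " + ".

28657 + 10946 + 987 + 89 + 13 + 1

The two numbers are 32170 and 8523, so their sum is 40693.
Repeatedly subtract the largest Fibonacci number that fits:
subtract 28657 from 40693: 12036 remains
subtract 10946 from 12036: 1090 remains
subtract 987 from 1090: 103 remains
subtract 89 from 103: 14 remains
subtract 13 from 14: 1 remains
subtract 1 from 1: 0 remains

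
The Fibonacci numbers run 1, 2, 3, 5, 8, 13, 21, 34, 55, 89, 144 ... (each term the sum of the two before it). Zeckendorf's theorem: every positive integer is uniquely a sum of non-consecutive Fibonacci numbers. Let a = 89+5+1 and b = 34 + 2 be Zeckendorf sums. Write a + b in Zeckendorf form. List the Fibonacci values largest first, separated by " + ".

The two numbers are 95 and 36, so their sum is 131.
Greedy algorithm:
131: greatest Fibonacci not exceeding it is 89, leaving 42
42: greatest Fibonacci not exceeding it is 34, leaving 8
8: greatest Fibonacci not exceeding it is 8, leaving 0

89 + 34 + 8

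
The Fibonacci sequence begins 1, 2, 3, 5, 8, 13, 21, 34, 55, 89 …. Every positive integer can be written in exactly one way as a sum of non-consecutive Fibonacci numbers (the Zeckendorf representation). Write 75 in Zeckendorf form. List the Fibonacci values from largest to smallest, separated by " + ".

55 + 13 + 5 + 2

75 − 55 = 20
20 − 13 = 7
7 − 5 = 2
2 − 2 = 0
So 75 = 55 + 13 + 5 + 2, with no two terms consecutive in the sequence.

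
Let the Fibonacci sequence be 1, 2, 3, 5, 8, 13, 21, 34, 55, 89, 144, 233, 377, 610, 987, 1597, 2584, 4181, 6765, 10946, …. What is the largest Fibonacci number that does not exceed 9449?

6765

6765 ≤ 9449 < 10946, so the largest Fibonacci number not exceeding 9449 is 6765.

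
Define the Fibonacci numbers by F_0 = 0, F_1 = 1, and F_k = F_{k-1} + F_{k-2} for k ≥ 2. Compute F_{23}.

28657

Iterating the recurrence up to F_{17} = 1597 and F_{16} = 987:
F_{18} = F_{17} + F_{16} = 1597 + 987 = 2584
F_{19} = F_{18} + F_{17} = 2584 + 1597 = 4181
F_{20} = F_{19} + F_{18} = 4181 + 2584 = 6765
F_{21} = F_{20} + F_{19} = 6765 + 4181 = 10946
F_{22} = F_{21} + F_{20} = 10946 + 6765 = 17711
F_{23} = F_{22} + F_{21} = 17711 + 10946 = 28657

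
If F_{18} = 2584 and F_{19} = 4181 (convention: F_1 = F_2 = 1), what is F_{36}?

By the doubling identity F_{2k} = F_k(2F_{k+1} − F_k): F_{36} = 2584·(2·4181 − 2584) = 2584·5778 = 14930352.

14930352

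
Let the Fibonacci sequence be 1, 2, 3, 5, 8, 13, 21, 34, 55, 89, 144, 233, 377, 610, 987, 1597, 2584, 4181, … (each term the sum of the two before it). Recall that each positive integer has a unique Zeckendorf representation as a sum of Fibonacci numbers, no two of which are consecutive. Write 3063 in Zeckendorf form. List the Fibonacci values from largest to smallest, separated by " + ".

Greedily peel off the largest Fibonacci term at each step:
subtract 2584 from 3063: 479 remains
subtract 377 from 479: 102 remains
subtract 89 from 102: 13 remains
subtract 13 from 13: 0 remains
So 3063 = 2584 + 377 + 89 + 13, with no two terms consecutive in the sequence.

2584 + 377 + 89 + 13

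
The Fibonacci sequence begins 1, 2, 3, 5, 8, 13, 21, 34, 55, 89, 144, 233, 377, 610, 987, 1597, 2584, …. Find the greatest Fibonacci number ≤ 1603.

1597 ≤ 1603 < 2584, so the largest Fibonacci number not exceeding 1603 is 1597.

1597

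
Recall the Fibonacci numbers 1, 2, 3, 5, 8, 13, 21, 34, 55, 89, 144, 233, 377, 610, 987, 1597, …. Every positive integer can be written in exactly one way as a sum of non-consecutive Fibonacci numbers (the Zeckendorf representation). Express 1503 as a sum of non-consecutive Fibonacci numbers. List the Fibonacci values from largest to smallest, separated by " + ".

987 + 377 + 89 + 34 + 13 + 3

987 ≤ 1503 < 1597, so take 987; remainder 516
377 ≤ 516 < 610, so take 377; remainder 139
89 ≤ 139 < 144, so take 89; remainder 50
34 ≤ 50 < 55, so take 34; remainder 16
13 ≤ 16 < 21, so take 13; remainder 3
3 ≤ 3 < 5, so take 3; remainder 0
So 1503 = 987 + 377 + 89 + 34 + 13 + 3, with no two terms consecutive in the sequence.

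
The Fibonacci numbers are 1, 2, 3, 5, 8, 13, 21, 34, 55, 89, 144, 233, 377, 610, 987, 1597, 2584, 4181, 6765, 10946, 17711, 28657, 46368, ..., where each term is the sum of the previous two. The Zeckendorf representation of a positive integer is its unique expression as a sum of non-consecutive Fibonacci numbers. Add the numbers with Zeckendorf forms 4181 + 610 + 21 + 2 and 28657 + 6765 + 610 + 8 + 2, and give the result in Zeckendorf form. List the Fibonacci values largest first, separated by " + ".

28657 + 10946 + 987 + 233 + 21 + 8 + 3 + 1

The two numbers are 4814 and 36042, so their sum is 40856.
40856: greatest Fibonacci not exceeding it is 28657, leaving 12199
12199: greatest Fibonacci not exceeding it is 10946, leaving 1253
1253: greatest Fibonacci not exceeding it is 987, leaving 266
266: greatest Fibonacci not exceeding it is 233, leaving 33
33: greatest Fibonacci not exceeding it is 21, leaving 12
12: greatest Fibonacci not exceeding it is 8, leaving 4
4: greatest Fibonacci not exceeding it is 3, leaving 1
1: greatest Fibonacci not exceeding it is 1, leaving 0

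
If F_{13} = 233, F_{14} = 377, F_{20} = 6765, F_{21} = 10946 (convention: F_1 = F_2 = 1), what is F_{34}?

5702887

By the addition formula F_{m+n} = F_m F_{n+1} + F_{m−1} F_n with m=21, n=13: F_{34} = 10946·377 + 6765·233 = 4126642 + 1576245 = 5702887.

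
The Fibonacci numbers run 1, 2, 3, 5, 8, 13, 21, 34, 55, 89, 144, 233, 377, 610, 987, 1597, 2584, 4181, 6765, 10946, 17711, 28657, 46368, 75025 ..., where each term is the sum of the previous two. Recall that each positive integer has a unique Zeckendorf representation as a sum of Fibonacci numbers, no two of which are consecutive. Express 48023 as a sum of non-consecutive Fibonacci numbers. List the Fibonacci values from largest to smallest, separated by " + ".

Repeatedly subtract the largest Fibonacci number that fits:
46368 ≤ 48023 < 75025, so take 46368; remainder 1655
1597 ≤ 1655 < 2584, so take 1597; remainder 58
55 ≤ 58 < 89, so take 55; remainder 3
3 ≤ 3 < 5, so take 3; remainder 0
So 48023 = 46368 + 1597 + 55 + 3, with no two terms consecutive in the sequence.

46368 + 1597 + 55 + 3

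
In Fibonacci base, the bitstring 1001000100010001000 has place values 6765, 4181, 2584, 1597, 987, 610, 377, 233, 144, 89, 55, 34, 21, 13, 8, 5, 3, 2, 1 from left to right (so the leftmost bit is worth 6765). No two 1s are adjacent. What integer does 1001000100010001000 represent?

8634

Summing the place values of the 1 bits: 6765 + 1597 + 233 + 34 + 5 = 8634.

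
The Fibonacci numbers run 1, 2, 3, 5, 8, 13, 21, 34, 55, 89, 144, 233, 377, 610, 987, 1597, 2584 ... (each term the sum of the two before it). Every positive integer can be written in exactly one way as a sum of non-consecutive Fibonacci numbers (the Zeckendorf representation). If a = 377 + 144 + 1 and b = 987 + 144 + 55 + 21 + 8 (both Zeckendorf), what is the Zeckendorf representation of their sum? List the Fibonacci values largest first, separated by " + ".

The two numbers are 522 and 1215, so their sum is 1737.
1737: greatest Fibonacci not exceeding it is 1597, leaving 140
140: greatest Fibonacci not exceeding it is 89, leaving 51
51: greatest Fibonacci not exceeding it is 34, leaving 17
17: greatest Fibonacci not exceeding it is 13, leaving 4
4: greatest Fibonacci not exceeding it is 3, leaving 1
1: greatest Fibonacci not exceeding it is 1, leaving 0

1597 + 89 + 34 + 13 + 3 + 1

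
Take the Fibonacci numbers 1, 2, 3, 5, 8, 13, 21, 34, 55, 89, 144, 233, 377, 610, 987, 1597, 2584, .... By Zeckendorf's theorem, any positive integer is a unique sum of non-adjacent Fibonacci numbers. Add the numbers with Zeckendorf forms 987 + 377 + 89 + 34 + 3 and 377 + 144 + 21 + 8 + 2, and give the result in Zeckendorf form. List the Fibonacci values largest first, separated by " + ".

The two numbers are 1490 and 552, so their sum is 2042.
Repeatedly subtract the largest Fibonacci number that fits:
subtract 1597 from 2042: 445 remains
subtract 377 from 445: 68 remains
subtract 55 from 68: 13 remains
subtract 13 from 13: 0 remains

1597 + 377 + 55 + 13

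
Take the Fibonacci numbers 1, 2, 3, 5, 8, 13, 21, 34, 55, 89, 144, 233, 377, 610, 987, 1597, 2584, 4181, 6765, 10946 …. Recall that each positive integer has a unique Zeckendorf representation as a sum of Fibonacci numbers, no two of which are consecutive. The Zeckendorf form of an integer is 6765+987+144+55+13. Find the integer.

7964

6765+987+144+55+13 = 7964.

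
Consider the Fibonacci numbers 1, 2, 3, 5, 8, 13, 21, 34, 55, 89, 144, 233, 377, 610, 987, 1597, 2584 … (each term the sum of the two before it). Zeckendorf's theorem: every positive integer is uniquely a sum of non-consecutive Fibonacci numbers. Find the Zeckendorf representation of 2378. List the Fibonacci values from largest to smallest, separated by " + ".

Greedily peel off the largest Fibonacci term at each step:
2378: greatest Fibonacci not exceeding it is 1597, leaving 781
781: greatest Fibonacci not exceeding it is 610, leaving 171
171: greatest Fibonacci not exceeding it is 144, leaving 27
27: greatest Fibonacci not exceeding it is 21, leaving 6
6: greatest Fibonacci not exceeding it is 5, leaving 1
1: greatest Fibonacci not exceeding it is 1, leaving 0
So 2378 = 1597 + 610 + 144 + 21 + 5 + 1, with no two terms consecutive in the sequence.

1597 + 610 + 144 + 21 + 5 + 1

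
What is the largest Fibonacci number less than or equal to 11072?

10946

10946 ≤ 11072 < 17711, so the largest Fibonacci number not exceeding 11072 is 10946.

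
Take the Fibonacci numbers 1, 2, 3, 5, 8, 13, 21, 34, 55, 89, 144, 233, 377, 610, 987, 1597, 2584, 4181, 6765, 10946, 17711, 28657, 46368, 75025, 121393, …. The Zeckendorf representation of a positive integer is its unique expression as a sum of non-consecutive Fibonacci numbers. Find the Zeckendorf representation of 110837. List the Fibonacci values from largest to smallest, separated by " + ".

75025 + 28657 + 6765 + 377 + 13

Greedy algorithm:
subtract 75025 from 110837: 35812 remains
subtract 28657 from 35812: 7155 remains
subtract 6765 from 7155: 390 remains
subtract 377 from 390: 13 remains
subtract 13 from 13: 0 remains
So 110837 = 75025 + 28657 + 6765 + 377 + 13, with no two terms consecutive in the sequence.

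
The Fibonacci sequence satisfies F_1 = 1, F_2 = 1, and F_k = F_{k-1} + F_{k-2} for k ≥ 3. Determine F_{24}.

Iterating the recurrence up to F_{16} = 987 and F_{15} = 610:
F_{17} = F_{16} + F_{15} = 987 + 610 = 1597
F_{18} = F_{17} + F_{16} = 1597 + 987 = 2584
F_{19} = F_{18} + F_{17} = 2584 + 1597 = 4181
F_{20} = F_{19} + F_{18} = 4181 + 2584 = 6765
F_{21} = F_{20} + F_{19} = 6765 + 4181 = 10946
F_{22} = F_{21} + F_{20} = 10946 + 6765 = 17711
F_{23} = F_{22} + F_{21} = 17711 + 10946 = 28657
F_{24} = F_{23} + F_{22} = 28657 + 17711 = 46368

46368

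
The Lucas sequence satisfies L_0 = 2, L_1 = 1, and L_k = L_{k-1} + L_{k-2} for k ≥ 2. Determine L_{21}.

24476

Iterating the recurrence up to L_{15} = 1364 and L_{14} = 843:
L_{16} = L_{15} + L_{14} = 1364 + 843 = 2207
L_{17} = L_{16} + L_{15} = 2207 + 1364 = 3571
L_{18} = L_{17} + L_{16} = 3571 + 2207 = 5778
L_{19} = L_{18} + L_{17} = 5778 + 3571 = 9349
L_{20} = L_{19} + L_{18} = 9349 + 5778 = 15127
L_{21} = L_{20} + L_{19} = 15127 + 9349 = 24476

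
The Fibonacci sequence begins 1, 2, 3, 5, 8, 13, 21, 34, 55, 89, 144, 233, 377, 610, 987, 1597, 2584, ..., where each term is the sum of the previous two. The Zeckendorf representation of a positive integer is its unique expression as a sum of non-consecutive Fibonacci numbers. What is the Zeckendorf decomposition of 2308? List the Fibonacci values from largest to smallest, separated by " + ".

Greedily peel off the largest Fibonacci term at each step:
1597 ≤ 2308 < 2584, so take 1597; remainder 711
610 ≤ 711 < 987, so take 610; remainder 101
89 ≤ 101 < 144, so take 89; remainder 12
8 ≤ 12 < 13, so take 8; remainder 4
3 ≤ 4 < 5, so take 3; remainder 1
1 ≤ 1 < 2, so take 1; remainder 0
So 2308 = 1597 + 610 + 89 + 8 + 3 + 1, with no two terms consecutive in the sequence.

1597 + 610 + 89 + 8 + 3 + 1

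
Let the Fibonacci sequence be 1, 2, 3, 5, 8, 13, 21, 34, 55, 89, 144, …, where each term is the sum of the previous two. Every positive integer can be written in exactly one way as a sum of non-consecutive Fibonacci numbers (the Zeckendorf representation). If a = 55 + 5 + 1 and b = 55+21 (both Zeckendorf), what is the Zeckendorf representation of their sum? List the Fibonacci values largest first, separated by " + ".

89 + 34 + 13 + 1

The two numbers are 61 and 76, so their sum is 137.
89 ≤ 137 < 144, so take 89; remainder 48
34 ≤ 48 < 55, so take 34; remainder 14
13 ≤ 14 < 21, so take 13; remainder 1
1 ≤ 1 < 2, so take 1; remainder 0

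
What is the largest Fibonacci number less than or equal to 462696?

317811 ≤ 462696 < 514229, so the largest Fibonacci number not exceeding 462696 is 317811.

317811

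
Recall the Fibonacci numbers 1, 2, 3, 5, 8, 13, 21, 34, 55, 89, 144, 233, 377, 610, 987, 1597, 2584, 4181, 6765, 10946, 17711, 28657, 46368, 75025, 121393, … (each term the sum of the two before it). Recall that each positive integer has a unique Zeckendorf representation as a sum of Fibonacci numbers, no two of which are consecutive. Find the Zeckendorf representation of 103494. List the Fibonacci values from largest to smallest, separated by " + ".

75025 + 17711 + 6765 + 2584 + 987 + 377 + 34 + 8 + 3

103494 − 75025 = 28469
28469 − 17711 = 10758
10758 − 6765 = 3993
3993 − 2584 = 1409
1409 − 987 = 422
422 − 377 = 45
45 − 34 = 11
11 − 8 = 3
3 − 3 = 0
So 103494 = 75025 + 17711 + 6765 + 2584 + 987 + 377 + 34 + 8 + 3, with no two terms consecutive in the sequence.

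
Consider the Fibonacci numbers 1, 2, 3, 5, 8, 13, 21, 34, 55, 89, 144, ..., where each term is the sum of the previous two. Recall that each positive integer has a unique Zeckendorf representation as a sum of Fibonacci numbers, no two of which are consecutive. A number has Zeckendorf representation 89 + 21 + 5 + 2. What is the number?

117

89 + 21 + 5 + 2 = 117.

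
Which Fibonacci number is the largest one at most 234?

233 ≤ 234 < 377, so the largest Fibonacci number not exceeding 234 is 233.

233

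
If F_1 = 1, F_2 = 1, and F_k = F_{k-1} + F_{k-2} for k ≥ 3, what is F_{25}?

75025

Iterating the recurrence up to F_{18} = 2584 and F_{17} = 1597:
F_{19} = F_{18} + F_{17} = 2584 + 1597 = 4181
F_{20} = F_{19} + F_{18} = 4181 + 2584 = 6765
F_{21} = F_{20} + F_{19} = 6765 + 4181 = 10946
F_{22} = F_{21} + F_{20} = 10946 + 6765 = 17711
F_{23} = F_{22} + F_{21} = 17711 + 10946 = 28657
F_{24} = F_{23} + F_{22} = 28657 + 17711 = 46368
F_{25} = F_{24} + F_{23} = 46368 + 28657 = 75025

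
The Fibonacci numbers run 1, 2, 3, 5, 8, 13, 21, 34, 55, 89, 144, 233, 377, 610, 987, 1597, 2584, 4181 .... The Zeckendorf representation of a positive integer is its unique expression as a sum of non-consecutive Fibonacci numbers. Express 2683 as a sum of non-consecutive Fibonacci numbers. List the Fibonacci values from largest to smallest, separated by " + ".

subtract 2584 from 2683: 99 remains
subtract 89 from 99: 10 remains
subtract 8 from 10: 2 remains
subtract 2 from 2: 0 remains
So 2683 = 2584 + 89 + 8 + 2, with no two terms consecutive in the sequence.

2584 + 89 + 8 + 2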